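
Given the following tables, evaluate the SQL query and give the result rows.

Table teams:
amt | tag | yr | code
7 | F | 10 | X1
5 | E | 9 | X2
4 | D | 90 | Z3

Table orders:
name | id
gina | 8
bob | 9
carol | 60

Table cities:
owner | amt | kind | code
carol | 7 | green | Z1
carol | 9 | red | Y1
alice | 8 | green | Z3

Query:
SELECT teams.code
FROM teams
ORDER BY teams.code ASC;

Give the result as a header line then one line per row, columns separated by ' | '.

After SELECT (3 rows):
teams.code
X1
X2
Z3
After ORDER BY (3 rows):
teams.code
X1
X2
Z3

== RESULT ==
teams.code
X1
X2
Z3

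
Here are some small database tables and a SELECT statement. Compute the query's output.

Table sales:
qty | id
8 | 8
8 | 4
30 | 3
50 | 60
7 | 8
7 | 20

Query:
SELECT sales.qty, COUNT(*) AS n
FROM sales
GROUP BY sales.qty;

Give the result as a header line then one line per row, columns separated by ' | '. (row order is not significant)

After GROUP BY (4 rows):
sales.qty | n
8 | 2
30 | 1
50 | 1
7 | 2

== RESULT ==
sales.qty | n
8 | 2
30 | 1
50 | 1
7 | 2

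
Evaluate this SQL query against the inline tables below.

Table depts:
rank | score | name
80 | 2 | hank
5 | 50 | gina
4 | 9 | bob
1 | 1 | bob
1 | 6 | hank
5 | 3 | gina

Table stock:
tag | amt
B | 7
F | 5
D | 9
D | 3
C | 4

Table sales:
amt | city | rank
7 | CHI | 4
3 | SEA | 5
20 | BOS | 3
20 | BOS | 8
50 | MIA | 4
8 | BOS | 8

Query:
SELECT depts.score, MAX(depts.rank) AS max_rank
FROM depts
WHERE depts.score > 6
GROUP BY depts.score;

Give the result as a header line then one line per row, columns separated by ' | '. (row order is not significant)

== RESULT ==
depts.score | max_rank
50 | 5
9 | 4

Derivation:
After WHERE (2 rows):
depts.rank | depts.score | depts.name
5 | 50 | gina
4 | 9 | bob
After GROUP BY (2 rows):
depts.score | max_rank
50 | 5
9 | 4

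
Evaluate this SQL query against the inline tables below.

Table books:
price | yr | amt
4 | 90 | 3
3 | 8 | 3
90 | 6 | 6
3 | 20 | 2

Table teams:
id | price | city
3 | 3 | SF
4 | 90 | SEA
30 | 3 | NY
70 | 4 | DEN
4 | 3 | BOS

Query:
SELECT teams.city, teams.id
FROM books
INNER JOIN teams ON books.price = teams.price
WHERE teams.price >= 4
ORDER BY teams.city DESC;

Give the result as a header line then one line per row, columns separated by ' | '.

== RESULT ==
teams.city | teams.id
SEA | 4
DEN | 70

Derivation:
After JOIN teams (8 rows):
books.price | books.yr | books.amt | teams.id | teams.price | teams.city
4 | 90 | 3 | 70 | 4 | DEN
3 | 8 | 3 | 3 | 3 | SF
3 | 8 | 3 | 30 | 3 | NY
3 | 8 | 3 | 4 | 3 | BOS
90 | 6 | 6 | 4 | 90 | SEA
3 | 20 | 2 | 3 | 3 | SF
3 | 20 | 2 | 30 | 3 | NY
3 | 20 | 2 | 4 | 3 | BOS
After WHERE (2 rows):
books.price | books.yr | books.amt | teams.id | teams.price | teams.city
4 | 90 | 3 | 70 | 4 | DEN
90 | 6 | 6 | 4 | 90 | SEA
After SELECT (2 rows):
teams.city | teams.id
DEN | 70
SEA | 4
After ORDER BY (2 rows):
teams.city | teams.id
SEA | 4
DEN | 70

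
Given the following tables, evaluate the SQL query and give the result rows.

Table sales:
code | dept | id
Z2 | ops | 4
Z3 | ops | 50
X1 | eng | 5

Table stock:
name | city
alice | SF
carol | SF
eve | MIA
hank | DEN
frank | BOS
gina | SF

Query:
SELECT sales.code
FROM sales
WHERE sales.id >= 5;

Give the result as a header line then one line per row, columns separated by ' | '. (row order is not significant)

After WHERE (2 rows):
sales.code | sales.dept | sales.id
Z3 | ops | 50
X1 | eng | 5
After SELECT (2 rows):
sales.code
Z3
X1

== RESULT ==
sales.code
Z3
X1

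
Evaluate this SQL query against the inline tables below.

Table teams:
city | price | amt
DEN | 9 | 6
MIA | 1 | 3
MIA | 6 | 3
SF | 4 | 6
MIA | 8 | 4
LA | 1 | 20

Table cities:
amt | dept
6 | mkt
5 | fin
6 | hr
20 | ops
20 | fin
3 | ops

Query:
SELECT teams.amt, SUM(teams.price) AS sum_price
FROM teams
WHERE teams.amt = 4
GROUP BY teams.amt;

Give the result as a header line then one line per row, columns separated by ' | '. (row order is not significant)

After WHERE (1 rows):
teams.city | teams.price | teams.amt
MIA | 8 | 4
After GROUP BY (1 rows):
teams.amt | sum_price
4 | 8

== RESULT ==
teams.amt | sum_price
4 | 8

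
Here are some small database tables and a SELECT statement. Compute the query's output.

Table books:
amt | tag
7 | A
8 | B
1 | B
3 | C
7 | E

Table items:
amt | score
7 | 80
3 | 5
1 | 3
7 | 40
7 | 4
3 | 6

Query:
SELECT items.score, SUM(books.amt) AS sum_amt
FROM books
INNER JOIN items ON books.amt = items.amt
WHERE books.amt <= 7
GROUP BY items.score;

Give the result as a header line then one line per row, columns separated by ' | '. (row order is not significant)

After JOIN items (9 rows):
books.amt | books.tag | items.amt | items.score
7 | A | 7 | 80
7 | A | 7 | 40
7 | A | 7 | 4
1 | B | 1 | 3
3 | C | 3 | 5
3 | C | 3 | 6
7 | E | 7 | 80
7 | E | 7 | 40
7 | E | 7 | 4
After WHERE (9 rows):
books.amt | books.tag | items.amt | items.score
7 | A | 7 | 80
7 | A | 7 | 40
7 | A | 7 | 4
1 | B | 1 | 3
3 | C | 3 | 5
3 | C | 3 | 6
7 | E | 7 | 80
7 | E | 7 | 40
7 | E | 7 | 4
After GROUP BY (6 rows):
items.score | sum_amt
80 | 14
40 | 14
4 | 14
3 | 1
5 | 3
6 | 3

== RESULT ==
items.score | sum_amt
80 | 14
40 | 14
4 | 14
3 | 1
5 | 3
6 | 3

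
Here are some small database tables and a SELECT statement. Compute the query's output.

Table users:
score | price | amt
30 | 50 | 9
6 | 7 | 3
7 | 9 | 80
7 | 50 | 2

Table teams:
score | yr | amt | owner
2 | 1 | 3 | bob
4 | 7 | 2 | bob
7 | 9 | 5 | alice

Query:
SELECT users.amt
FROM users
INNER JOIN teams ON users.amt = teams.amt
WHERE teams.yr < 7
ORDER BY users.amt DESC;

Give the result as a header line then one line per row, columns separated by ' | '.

After JOIN teams (2 rows):
users.score | users.price | users.amt | teams.score | teams.yr | teams.amt | teams.owner
6 | 7 | 3 | 2 | 1 | 3 | bob
7 | 50 | 2 | 4 | 7 | 2 | bob
After WHERE (1 rows):
users.score | users.price | users.amt | teams.score | teams.yr | teams.amt | teams.owner
6 | 7 | 3 | 2 | 1 | 3 | bob
After SELECT (1 rows):
users.amt
3
After ORDER BY (1 rows):
users.amt
3

== RESULT ==
users.amt
3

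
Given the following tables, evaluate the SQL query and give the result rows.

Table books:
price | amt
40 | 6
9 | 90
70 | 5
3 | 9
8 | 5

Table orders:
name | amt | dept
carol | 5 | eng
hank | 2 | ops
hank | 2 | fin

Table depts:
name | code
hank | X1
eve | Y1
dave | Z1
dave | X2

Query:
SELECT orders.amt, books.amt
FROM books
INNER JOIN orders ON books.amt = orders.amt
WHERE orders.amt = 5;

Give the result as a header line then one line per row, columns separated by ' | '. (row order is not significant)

After JOIN orders (2 rows):
books.price | books.amt | orders.name | orders.amt | orders.dept
70 | 5 | carol | 5 | eng
8 | 5 | carol | 5 | eng
After WHERE (2 rows):
books.price | books.amt | orders.name | orders.amt | orders.dept
70 | 5 | carol | 5 | eng
8 | 5 | carol | 5 | eng
After SELECT (2 rows):
orders.amt | books.amt
5 | 5
5 | 5

== RESULT ==
orders.amt | books.amt
5 | 5
5 | 5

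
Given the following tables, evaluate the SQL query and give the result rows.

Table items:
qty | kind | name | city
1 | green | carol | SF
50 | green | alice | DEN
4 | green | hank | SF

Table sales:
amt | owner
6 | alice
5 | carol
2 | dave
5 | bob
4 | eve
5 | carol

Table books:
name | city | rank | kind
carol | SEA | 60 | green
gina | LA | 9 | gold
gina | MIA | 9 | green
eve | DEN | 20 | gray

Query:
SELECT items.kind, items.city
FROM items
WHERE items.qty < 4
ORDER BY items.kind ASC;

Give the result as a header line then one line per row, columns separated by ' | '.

== RESULT ==
items.kind | items.city
green | SF

Derivation:
After WHERE (1 rows):
items.qty | items.kind | items.name | items.city
1 | green | carol | SF
After SELECT (1 rows):
items.kind | items.city
green | SF
After ORDER BY (1 rows):
items.kind | items.city
green | SF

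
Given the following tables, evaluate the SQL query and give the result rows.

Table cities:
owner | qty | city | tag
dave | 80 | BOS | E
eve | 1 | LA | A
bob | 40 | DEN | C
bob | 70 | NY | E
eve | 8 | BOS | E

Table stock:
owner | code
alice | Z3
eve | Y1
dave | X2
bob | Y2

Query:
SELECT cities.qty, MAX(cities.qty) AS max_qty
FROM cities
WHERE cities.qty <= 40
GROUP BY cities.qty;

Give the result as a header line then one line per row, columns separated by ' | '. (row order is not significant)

After WHERE (3 rows):
cities.owner | cities.qty | cities.city | cities.tag
eve | 1 | LA | A
bob | 40 | DEN | C
eve | 8 | BOS | E
After GROUP BY (3 rows):
cities.qty | max_qty
1 | 1
40 | 40
8 | 8

== RESULT ==
cities.qty | max_qty
1 | 1
40 | 40
8 | 8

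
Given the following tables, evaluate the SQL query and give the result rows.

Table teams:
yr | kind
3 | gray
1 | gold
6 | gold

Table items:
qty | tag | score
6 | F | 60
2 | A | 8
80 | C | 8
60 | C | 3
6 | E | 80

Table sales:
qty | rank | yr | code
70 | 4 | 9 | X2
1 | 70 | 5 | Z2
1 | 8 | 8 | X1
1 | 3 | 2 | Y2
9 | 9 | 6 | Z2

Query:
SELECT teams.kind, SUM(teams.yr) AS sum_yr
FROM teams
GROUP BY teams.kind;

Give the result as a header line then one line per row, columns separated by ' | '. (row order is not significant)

After GROUP BY (2 rows):
teams.kind | sum_yr
gray | 3
gold | 7

== RESULT ==
teams.kind | sum_yr
gray | 3
gold | 7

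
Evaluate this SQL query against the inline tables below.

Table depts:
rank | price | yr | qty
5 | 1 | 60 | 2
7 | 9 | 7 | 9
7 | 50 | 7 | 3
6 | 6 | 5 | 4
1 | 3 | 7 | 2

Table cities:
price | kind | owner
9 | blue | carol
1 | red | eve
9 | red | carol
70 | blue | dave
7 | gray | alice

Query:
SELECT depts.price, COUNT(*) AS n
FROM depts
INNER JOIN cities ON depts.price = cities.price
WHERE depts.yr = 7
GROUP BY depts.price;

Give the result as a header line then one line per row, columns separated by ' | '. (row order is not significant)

After JOIN cities (3 rows):
depts.rank | depts.price | depts.yr | depts.qty | cities.price | cities.kind | cities.owner
5 | 1 | 60 | 2 | 1 | red | eve
7 | 9 | 7 | 9 | 9 | blue | carol
7 | 9 | 7 | 9 | 9 | red | carol
After WHERE (2 rows):
depts.rank | depts.price | depts.yr | depts.qty | cities.price | cities.kind | cities.owner
7 | 9 | 7 | 9 | 9 | blue | carol
7 | 9 | 7 | 9 | 9 | red | carol
After GROUP BY (1 rows):
depts.price | n
9 | 2

== RESULT ==
depts.price | n
9 | 2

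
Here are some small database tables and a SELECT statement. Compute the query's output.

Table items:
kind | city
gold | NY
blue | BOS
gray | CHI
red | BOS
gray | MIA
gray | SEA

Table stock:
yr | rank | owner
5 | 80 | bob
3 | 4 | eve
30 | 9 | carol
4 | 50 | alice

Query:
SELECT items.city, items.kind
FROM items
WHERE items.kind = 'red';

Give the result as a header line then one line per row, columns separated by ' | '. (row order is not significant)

== RESULT ==
items.city | items.kind
BOS | red

Derivation:
After WHERE (1 rows):
items.kind | items.city
red | BOS
After SELECT (1 rows):
items.city | items.kind
BOS | red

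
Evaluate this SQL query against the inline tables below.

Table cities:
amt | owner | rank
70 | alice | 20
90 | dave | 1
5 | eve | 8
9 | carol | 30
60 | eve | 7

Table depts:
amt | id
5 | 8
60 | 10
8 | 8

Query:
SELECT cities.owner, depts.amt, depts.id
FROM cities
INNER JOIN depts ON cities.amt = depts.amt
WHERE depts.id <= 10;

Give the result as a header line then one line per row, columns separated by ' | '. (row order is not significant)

== RESULT ==
cities.owner | depts.amt | depts.id
eve | 5 | 8
eve | 60 | 10

Derivation:
After JOIN depts (2 rows):
cities.amt | cities.owner | cities.rank | depts.amt | depts.id
5 | eve | 8 | 5 | 8
60 | eve | 7 | 60 | 10
After WHERE (2 rows):
cities.amt | cities.owner | cities.rank | depts.amt | depts.id
5 | eve | 8 | 5 | 8
60 | eve | 7 | 60 | 10
After SELECT (2 rows):
cities.owner | depts.amt | depts.id
eve | 5 | 8
eve | 60 | 10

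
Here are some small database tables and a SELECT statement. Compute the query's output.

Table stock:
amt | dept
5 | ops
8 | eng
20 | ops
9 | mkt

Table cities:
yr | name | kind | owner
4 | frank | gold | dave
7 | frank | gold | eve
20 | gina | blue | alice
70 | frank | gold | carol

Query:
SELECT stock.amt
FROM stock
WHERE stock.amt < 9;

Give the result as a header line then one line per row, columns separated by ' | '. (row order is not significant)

After WHERE (2 rows):
stock.amt | stock.dept
5 | ops
8 | eng
After SELECT (2 rows):
stock.amt
5
8

== RESULT ==
stock.amt
5
8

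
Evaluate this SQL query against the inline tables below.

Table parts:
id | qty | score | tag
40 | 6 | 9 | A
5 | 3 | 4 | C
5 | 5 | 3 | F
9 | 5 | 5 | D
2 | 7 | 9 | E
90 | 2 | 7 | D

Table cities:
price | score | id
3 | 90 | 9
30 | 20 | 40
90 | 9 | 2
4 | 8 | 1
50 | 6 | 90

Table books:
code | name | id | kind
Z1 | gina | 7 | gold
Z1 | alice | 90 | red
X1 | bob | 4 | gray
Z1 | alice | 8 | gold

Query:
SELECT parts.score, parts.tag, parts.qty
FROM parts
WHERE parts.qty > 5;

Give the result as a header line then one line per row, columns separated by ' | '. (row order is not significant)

== RESULT ==
parts.score | parts.tag | parts.qty
9 | A | 6
9 | E | 7

Derivation:
After WHERE (2 rows):
parts.id | parts.qty | parts.score | parts.tag
40 | 6 | 9 | A
2 | 7 | 9 | E
After SELECT (2 rows):
parts.score | parts.tag | parts.qty
9 | A | 6
9 | E | 7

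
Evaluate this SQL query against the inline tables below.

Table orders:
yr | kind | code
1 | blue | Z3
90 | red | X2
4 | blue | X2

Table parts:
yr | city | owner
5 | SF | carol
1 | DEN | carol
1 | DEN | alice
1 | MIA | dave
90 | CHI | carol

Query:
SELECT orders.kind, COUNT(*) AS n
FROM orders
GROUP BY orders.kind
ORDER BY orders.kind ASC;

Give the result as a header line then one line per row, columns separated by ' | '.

== RESULT ==
orders.kind | n
blue | 2
red | 1

Derivation:
After GROUP BY (2 rows):
orders.kind | n
blue | 2
red | 1
After ORDER BY (2 rows):
orders.kind | n
blue | 2
red | 1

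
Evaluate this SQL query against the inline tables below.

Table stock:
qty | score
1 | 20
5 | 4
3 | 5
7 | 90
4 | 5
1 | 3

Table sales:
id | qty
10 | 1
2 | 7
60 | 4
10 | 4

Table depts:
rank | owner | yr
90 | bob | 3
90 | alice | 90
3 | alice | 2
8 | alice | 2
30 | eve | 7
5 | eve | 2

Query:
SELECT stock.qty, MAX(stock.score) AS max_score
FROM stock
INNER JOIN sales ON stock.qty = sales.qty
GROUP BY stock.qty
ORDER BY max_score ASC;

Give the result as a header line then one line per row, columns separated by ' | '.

== RESULT ==
stock.qty | max_score
4 | 5
1 | 20
7 | 90

Derivation:
After JOIN sales (5 rows):
stock.qty | stock.score | sales.id | sales.qty
1 | 20 | 10 | 1
7 | 90 | 2 | 7
4 | 5 | 60 | 4
4 | 5 | 10 | 4
1 | 3 | 10 | 1
After GROUP BY (3 rows):
stock.qty | max_score
1 | 20
7 | 90
4 | 5
After ORDER BY (3 rows):
stock.qty | max_score
4 | 5
1 | 20
7 | 90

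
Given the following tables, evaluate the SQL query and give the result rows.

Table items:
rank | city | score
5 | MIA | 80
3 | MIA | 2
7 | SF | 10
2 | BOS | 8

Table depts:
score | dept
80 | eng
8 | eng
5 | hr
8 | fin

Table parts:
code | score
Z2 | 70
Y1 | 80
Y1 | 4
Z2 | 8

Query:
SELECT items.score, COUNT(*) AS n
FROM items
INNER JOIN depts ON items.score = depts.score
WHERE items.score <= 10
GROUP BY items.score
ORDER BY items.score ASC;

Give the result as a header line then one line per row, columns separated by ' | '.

After JOIN depts (3 rows):
items.rank | items.city | items.score | depts.score | depts.dept
5 | MIA | 80 | 80 | eng
2 | BOS | 8 | 8 | eng
2 | BOS | 8 | 8 | fin
After WHERE (2 rows):
items.rank | items.city | items.score | depts.score | depts.dept
2 | BOS | 8 | 8 | eng
2 | BOS | 8 | 8 | fin
After GROUP BY (1 rows):
items.score | n
8 | 2
After ORDER BY (1 rows):
items.score | n
8 | 2

== RESULT ==
items.score | n
8 | 2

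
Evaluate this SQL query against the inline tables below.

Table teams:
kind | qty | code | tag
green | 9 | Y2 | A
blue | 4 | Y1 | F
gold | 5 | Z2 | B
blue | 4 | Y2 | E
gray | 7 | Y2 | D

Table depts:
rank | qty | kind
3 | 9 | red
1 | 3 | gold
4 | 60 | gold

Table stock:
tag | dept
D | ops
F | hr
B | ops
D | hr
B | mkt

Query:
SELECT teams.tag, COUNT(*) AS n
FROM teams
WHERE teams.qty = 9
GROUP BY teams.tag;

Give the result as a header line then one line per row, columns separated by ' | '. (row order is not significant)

== RESULT ==
teams.tag | n
A | 1

Derivation:
After WHERE (1 rows):
teams.kind | teams.qty | teams.code | teams.tag
green | 9 | Y2 | A
After GROUP BY (1 rows):
teams.tag | n
A | 1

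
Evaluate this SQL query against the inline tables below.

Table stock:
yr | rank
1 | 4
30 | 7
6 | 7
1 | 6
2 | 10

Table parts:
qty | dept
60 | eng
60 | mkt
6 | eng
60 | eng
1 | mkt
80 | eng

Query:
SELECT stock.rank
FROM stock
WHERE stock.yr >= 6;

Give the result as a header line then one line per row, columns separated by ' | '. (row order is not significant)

== RESULT ==
stock.rank
7
7

Derivation:
After WHERE (2 rows):
stock.yr | stock.rank
30 | 7
6 | 7
After SELECT (2 rows):
stock.rank
7
7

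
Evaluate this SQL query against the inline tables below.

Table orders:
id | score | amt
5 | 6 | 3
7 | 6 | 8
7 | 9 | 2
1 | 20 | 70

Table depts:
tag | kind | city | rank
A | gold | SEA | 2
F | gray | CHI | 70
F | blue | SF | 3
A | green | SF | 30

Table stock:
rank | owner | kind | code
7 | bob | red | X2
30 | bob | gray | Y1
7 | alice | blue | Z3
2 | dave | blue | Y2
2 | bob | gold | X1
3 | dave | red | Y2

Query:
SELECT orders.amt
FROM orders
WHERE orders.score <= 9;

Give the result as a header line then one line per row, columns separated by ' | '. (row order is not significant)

After WHERE (3 rows):
orders.id | orders.score | orders.amt
5 | 6 | 3
7 | 6 | 8
7 | 9 | 2
After SELECT (3 rows):
orders.amt
3
8
2

== RESULT ==
orders.amt
3
8
2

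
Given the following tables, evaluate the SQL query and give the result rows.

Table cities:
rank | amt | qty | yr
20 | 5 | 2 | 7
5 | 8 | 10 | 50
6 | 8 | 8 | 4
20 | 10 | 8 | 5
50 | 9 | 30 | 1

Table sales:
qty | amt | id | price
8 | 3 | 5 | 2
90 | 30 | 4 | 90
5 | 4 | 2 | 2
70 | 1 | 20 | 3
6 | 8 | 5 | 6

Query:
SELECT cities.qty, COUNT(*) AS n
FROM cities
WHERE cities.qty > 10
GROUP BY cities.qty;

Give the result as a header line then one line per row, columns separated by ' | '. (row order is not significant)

== RESULT ==
cities.qty | n
30 | 1

Derivation:
After WHERE (1 rows):
cities.rank | cities.amt | cities.qty | cities.yr
50 | 9 | 30 | 1
After GROUP BY (1 rows):
cities.qty | n
30 | 1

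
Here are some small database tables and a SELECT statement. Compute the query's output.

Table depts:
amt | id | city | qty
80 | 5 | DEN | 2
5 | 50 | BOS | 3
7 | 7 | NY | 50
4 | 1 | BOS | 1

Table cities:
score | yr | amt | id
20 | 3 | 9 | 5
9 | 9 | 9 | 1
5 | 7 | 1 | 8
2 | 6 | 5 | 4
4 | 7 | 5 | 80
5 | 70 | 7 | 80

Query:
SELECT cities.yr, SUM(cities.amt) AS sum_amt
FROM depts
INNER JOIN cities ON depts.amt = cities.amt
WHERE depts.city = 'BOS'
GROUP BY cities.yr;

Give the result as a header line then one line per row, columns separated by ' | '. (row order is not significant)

After JOIN cities (3 rows):
depts.amt | depts.id | depts.city | depts.qty | cities.score | cities.yr | cities.amt | cities.id
5 | 50 | BOS | 3 | 2 | 6 | 5 | 4
5 | 50 | BOS | 3 | 4 | 7 | 5 | 80
7 | 7 | NY | 50 | 5 | 70 | 7 | 80
After WHERE (2 rows):
depts.amt | depts.id | depts.city | depts.qty | cities.score | cities.yr | cities.amt | cities.id
5 | 50 | BOS | 3 | 2 | 6 | 5 | 4
5 | 50 | BOS | 3 | 4 | 7 | 5 | 80
After GROUP BY (2 rows):
cities.yr | sum_amt
6 | 5
7 | 5

== RESULT ==
cities.yr | sum_amt
6 | 5
7 | 5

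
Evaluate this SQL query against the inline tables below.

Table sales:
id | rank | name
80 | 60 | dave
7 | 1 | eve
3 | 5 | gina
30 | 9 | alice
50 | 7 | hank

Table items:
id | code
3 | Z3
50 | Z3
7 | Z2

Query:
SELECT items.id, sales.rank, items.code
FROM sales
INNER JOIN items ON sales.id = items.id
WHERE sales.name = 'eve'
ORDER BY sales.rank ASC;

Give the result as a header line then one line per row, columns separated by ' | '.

After JOIN items (3 rows):
sales.id | sales.rank | sales.name | items.id | items.code
7 | 1 | eve | 7 | Z2
3 | 5 | gina | 3 | Z3
50 | 7 | hank | 50 | Z3
After WHERE (1 rows):
sales.id | sales.rank | sales.name | items.id | items.code
7 | 1 | eve | 7 | Z2
After SELECT (1 rows):
items.id | sales.rank | items.code
7 | 1 | Z2
After ORDER BY (1 rows):
items.id | sales.rank | items.code
7 | 1 | Z2

== RESULT ==
items.id | sales.rank | items.code
7 | 1 | Z2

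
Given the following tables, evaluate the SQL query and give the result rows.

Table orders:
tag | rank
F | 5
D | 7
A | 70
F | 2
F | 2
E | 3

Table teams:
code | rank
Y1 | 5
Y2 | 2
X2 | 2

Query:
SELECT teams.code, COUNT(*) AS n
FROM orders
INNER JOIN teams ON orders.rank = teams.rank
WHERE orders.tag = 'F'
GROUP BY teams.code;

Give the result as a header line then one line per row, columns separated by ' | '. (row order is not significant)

After JOIN teams (5 rows):
orders.tag | orders.rank | teams.code | teams.rank
F | 5 | Y1 | 5
F | 2 | Y2 | 2
F | 2 | X2 | 2
F | 2 | Y2 | 2
F | 2 | X2 | 2
After WHERE (5 rows):
orders.tag | orders.rank | teams.code | teams.rank
F | 5 | Y1 | 5
F | 2 | Y2 | 2
F | 2 | X2 | 2
F | 2 | Y2 | 2
F | 2 | X2 | 2
After GROUP BY (3 rows):
teams.code | n
Y1 | 1
Y2 | 2
X2 | 2

== RESULT ==
teams.code | n
Y1 | 1
Y2 | 2
X2 | 2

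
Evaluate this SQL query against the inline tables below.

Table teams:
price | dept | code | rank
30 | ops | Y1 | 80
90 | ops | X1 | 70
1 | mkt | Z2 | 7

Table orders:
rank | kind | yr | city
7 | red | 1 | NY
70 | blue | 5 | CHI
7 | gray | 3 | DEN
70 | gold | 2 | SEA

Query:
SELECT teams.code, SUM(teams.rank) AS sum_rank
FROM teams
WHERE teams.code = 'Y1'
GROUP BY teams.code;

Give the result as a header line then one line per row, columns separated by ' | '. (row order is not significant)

== RESULT ==
teams.code | sum_rank
Y1 | 80

Derivation:
After WHERE (1 rows):
teams.price | teams.dept | teams.code | teams.rank
30 | ops | Y1 | 80
After GROUP BY (1 rows):
teams.code | sum_rank
Y1 | 80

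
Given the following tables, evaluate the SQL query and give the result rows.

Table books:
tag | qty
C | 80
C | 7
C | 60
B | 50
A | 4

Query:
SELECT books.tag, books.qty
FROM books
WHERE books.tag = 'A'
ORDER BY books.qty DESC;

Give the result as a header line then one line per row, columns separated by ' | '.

After WHERE (1 rows):
books.tag | books.qty
A | 4
After SELECT (1 rows):
books.tag | books.qty
A | 4
After ORDER BY (1 rows):
books.tag | books.qty
A | 4

== RESULT ==
books.tag | books.qty
A | 4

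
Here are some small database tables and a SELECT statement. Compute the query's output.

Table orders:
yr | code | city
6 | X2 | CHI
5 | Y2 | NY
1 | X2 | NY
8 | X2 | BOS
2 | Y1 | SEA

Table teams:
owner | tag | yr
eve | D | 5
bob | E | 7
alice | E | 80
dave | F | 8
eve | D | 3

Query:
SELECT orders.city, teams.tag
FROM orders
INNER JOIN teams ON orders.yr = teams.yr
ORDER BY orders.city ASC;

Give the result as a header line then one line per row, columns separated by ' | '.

== RESULT ==
orders.city | teams.tag
BOS | F
NY | D

Derivation:
After JOIN teams (2 rows):
orders.yr | orders.code | orders.city | teams.owner | teams.tag | teams.yr
5 | Y2 | NY | eve | D | 5
8 | X2 | BOS | dave | F | 8
After SELECT (2 rows):
orders.city | teams.tag
NY | D
BOS | F
After ORDER BY (2 rows):
orders.city | teams.tag
BOS | F
NY | D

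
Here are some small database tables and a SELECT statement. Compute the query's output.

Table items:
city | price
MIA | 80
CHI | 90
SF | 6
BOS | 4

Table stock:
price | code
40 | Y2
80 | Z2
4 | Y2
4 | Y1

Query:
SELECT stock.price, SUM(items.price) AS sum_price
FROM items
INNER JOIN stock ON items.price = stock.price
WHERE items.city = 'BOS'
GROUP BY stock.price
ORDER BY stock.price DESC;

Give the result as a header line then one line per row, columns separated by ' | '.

== RESULT ==
stock.price | sum_price
4 | 8

Derivation:
After JOIN stock (3 rows):
items.city | items.price | stock.price | stock.code
MIA | 80 | 80 | Z2
BOS | 4 | 4 | Y2
BOS | 4 | 4 | Y1
After WHERE (2 rows):
items.city | items.price | stock.price | stock.code
BOS | 4 | 4 | Y2
BOS | 4 | 4 | Y1
After GROUP BY (1 rows):
stock.price | sum_price
4 | 8
After ORDER BY (1 rows):
stock.price | sum_price
4 | 8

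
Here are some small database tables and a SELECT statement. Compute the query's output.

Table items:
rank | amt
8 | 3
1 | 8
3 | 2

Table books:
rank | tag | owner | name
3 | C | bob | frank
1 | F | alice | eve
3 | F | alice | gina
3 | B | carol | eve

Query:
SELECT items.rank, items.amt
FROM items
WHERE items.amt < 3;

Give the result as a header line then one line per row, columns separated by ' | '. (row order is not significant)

== RESULT ==
items.rank | items.amt
3 | 2

Derivation:
After WHERE (1 rows):
items.rank | items.amt
3 | 2
After SELECT (1 rows):
items.rank | items.amt
3 | 2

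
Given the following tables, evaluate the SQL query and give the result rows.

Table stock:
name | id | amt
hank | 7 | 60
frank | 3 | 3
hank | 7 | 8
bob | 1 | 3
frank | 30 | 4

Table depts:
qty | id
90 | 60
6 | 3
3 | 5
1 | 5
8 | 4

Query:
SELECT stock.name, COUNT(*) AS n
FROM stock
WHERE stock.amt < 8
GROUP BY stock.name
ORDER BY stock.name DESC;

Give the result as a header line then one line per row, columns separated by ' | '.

After WHERE (3 rows):
stock.name | stock.id | stock.amt
frank | 3 | 3
bob | 1 | 3
frank | 30 | 4
After GROUP BY (2 rows):
stock.name | n
frank | 2
bob | 1
After ORDER BY (2 rows):
stock.name | n
frank | 2
bob | 1

== RESULT ==
stock.name | n
frank | 2
bob | 1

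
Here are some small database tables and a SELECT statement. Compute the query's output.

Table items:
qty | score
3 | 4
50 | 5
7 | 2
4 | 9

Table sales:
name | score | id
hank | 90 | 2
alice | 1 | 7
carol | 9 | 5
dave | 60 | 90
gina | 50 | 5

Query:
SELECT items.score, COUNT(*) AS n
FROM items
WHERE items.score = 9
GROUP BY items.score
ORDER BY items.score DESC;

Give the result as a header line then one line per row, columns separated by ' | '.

== RESULT ==
items.score | n
9 | 1

Derivation:
After WHERE (1 rows):
items.qty | items.score
4 | 9
After GROUP BY (1 rows):
items.score | n
9 | 1
After ORDER BY (1 rows):
items.score | n
9 | 1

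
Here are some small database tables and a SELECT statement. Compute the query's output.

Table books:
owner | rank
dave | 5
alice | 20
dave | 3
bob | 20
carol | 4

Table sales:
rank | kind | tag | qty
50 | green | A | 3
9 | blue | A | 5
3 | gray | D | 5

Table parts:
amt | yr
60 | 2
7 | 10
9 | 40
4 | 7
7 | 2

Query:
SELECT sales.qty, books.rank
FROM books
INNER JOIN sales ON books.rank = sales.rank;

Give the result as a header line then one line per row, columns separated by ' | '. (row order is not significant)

After JOIN sales (1 rows):
books.owner | books.rank | sales.rank | sales.kind | sales.tag | sales.qty
dave | 3 | 3 | gray | D | 5
After SELECT (1 rows):
sales.qty | books.rank
5 | 3

== RESULT ==
sales.qty | books.rank
5 | 3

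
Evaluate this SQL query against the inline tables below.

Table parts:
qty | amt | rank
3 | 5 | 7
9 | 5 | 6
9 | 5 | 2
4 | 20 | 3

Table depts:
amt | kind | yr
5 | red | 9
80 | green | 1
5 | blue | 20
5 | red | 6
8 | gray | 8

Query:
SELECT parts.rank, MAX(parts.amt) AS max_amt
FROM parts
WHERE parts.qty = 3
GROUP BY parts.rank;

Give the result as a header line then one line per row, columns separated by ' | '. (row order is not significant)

After WHERE (1 rows):
parts.qty | parts.amt | parts.rank
3 | 5 | 7
After GROUP BY (1 rows):
parts.rank | max_amt
7 | 5

== RESULT ==
parts.rank | max_amt
7 | 5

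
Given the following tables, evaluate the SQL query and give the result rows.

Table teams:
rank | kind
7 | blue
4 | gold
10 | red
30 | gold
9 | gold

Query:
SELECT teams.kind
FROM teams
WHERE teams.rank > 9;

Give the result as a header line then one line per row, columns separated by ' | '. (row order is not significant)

After WHERE (2 rows):
teams.rank | teams.kind
10 | red
30 | gold
After SELECT (2 rows):
teams.kind
red
gold

== RESULT ==
teams.kind
red
gold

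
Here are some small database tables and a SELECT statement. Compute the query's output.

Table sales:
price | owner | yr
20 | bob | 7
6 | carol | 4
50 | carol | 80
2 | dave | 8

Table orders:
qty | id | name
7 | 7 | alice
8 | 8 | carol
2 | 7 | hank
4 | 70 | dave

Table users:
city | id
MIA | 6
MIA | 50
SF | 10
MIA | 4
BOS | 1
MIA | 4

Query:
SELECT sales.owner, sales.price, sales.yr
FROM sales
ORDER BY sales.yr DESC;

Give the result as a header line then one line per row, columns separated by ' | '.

== RESULT ==
sales.owner | sales.price | sales.yr
carol | 50 | 80
dave | 2 | 8
bob | 20 | 7
carol | 6 | 4

Derivation:
After SELECT (4 rows):
sales.owner | sales.price | sales.yr
bob | 20 | 7
carol | 6 | 4
carol | 50 | 80
dave | 2 | 8
After ORDER BY (4 rows):
sales.owner | sales.price | sales.yr
carol | 50 | 80
dave | 2 | 8
bob | 20 | 7
carol | 6 | 4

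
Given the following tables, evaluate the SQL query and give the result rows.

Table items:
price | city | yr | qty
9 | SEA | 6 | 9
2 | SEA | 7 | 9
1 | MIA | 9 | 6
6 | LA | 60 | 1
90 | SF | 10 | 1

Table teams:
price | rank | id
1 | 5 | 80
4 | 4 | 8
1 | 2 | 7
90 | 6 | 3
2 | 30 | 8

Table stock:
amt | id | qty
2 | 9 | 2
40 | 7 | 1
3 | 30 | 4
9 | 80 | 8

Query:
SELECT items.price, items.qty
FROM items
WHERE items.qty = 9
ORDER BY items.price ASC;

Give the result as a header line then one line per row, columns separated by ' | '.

After WHERE (2 rows):
items.price | items.city | items.yr | items.qty
9 | SEA | 6 | 9
2 | SEA | 7 | 9
After SELECT (2 rows):
items.price | items.qty
9 | 9
2 | 9
After ORDER BY (2 rows):
items.price | items.qty
2 | 9
9 | 9

== RESULT ==
items.price | items.qty
2 | 9
9 | 9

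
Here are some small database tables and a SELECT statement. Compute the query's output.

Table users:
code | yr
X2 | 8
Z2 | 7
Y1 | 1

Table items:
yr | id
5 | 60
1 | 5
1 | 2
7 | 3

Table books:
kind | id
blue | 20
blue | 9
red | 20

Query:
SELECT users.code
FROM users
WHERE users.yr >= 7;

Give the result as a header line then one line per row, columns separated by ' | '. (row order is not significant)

After WHERE (2 rows):
users.code | users.yr
X2 | 8
Z2 | 7
After SELECT (2 rows):
users.code
X2
Z2

== RESULT ==
users.code
X2
Z2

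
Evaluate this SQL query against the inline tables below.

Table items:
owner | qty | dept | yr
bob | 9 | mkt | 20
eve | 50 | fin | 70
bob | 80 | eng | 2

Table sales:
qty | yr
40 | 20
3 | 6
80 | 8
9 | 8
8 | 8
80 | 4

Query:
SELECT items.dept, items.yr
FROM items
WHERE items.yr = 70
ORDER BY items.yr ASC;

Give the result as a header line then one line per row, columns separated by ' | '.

After WHERE (1 rows):
items.owner | items.qty | items.dept | items.yr
eve | 50 | fin | 70
After SELECT (1 rows):
items.dept | items.yr
fin | 70
After ORDER BY (1 rows):
items.dept | items.yr
fin | 70

== RESULT ==
items.dept | items.yr
fin | 70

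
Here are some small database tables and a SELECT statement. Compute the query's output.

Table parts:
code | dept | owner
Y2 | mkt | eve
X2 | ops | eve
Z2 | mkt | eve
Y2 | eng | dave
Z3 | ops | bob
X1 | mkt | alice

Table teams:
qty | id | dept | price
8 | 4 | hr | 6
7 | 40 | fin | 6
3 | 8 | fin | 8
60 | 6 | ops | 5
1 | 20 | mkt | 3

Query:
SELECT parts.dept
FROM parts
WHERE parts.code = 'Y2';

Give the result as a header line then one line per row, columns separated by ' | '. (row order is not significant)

== RESULT ==
parts.dept
mkt
eng

Derivation:
After WHERE (2 rows):
parts.code | parts.dept | parts.owner
Y2 | mkt | eve
Y2 | eng | dave
After SELECT (2 rows):
parts.dept
mkt
eng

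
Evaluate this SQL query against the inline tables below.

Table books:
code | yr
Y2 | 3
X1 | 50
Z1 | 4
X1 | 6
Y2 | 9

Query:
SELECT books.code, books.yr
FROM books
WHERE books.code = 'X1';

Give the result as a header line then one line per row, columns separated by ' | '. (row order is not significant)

== RESULT ==
books.code | books.yr
X1 | 50
X1 | 6

Derivation:
After WHERE (2 rows):
books.code | books.yr
X1 | 50
X1 | 6
After SELECT (2 rows):
books.code | books.yr
X1 | 50
X1 | 6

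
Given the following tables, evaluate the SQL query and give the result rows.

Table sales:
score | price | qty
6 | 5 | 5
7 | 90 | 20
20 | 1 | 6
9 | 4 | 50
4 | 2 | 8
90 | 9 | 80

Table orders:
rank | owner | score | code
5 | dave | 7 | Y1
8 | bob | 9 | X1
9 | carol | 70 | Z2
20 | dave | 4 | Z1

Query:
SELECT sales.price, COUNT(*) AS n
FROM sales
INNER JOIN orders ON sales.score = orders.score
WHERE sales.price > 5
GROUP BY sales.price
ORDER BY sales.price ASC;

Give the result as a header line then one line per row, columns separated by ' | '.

After JOIN orders (3 rows):
sales.score | sales.price | sales.qty | orders.rank | orders.owner | orders.score | orders.code
7 | 90 | 20 | 5 | dave | 7 | Y1
9 | 4 | 50 | 8 | bob | 9 | X1
4 | 2 | 8 | 20 | dave | 4 | Z1
After WHERE (1 rows):
sales.score | sales.price | sales.qty | orders.rank | orders.owner | orders.score | orders.code
7 | 90 | 20 | 5 | dave | 7 | Y1
After GROUP BY (1 rows):
sales.price | n
90 | 1
After ORDER BY (1 rows):
sales.price | n
90 | 1

== RESULT ==
sales.price | n
90 | 1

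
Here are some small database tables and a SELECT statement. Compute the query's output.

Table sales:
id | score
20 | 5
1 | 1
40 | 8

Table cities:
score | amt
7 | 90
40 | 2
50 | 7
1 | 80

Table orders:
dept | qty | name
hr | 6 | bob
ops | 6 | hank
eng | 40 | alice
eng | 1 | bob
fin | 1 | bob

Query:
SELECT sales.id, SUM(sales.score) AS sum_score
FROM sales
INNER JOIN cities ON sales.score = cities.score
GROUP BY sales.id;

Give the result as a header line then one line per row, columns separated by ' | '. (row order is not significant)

== RESULT ==
sales.id | sum_score
1 | 1

Derivation:
After JOIN cities (1 rows):
sales.id | sales.score | cities.score | cities.amt
1 | 1 | 1 | 80
After GROUP BY (1 rows):
sales.id | sum_score
1 | 1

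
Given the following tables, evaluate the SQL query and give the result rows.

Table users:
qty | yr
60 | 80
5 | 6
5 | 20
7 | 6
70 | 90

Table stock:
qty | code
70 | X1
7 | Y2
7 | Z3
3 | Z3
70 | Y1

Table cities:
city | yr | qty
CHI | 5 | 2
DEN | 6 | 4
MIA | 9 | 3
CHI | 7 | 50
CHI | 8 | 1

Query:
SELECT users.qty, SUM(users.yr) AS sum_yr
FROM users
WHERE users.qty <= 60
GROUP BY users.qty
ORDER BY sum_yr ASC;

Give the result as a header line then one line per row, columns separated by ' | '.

== RESULT ==
users.qty | sum_yr
7 | 6
5 | 26
60 | 80

Derivation:
After WHERE (4 rows):
users.qty | users.yr
60 | 80
5 | 6
5 | 20
7 | 6
After GROUP BY (3 rows):
users.qty | sum_yr
60 | 80
5 | 26
7 | 6
After ORDER BY (3 rows):
users.qty | sum_yr
7 | 6
5 | 26
60 | 80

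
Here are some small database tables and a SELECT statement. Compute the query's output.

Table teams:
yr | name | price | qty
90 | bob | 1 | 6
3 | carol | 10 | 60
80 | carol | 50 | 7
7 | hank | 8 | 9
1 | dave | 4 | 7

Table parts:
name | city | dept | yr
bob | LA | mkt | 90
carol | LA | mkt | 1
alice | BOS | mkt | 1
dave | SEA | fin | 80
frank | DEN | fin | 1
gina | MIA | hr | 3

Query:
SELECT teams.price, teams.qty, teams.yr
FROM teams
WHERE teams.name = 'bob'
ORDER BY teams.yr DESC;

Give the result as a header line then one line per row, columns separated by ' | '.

After WHERE (1 rows):
teams.yr | teams.name | teams.price | teams.qty
90 | bob | 1 | 6
After SELECT (1 rows):
teams.price | teams.qty | teams.yr
1 | 6 | 90
After ORDER BY (1 rows):
teams.price | teams.qty | teams.yr
1 | 6 | 90

== RESULT ==
teams.price | teams.qty | teams.yr
1 | 6 | 90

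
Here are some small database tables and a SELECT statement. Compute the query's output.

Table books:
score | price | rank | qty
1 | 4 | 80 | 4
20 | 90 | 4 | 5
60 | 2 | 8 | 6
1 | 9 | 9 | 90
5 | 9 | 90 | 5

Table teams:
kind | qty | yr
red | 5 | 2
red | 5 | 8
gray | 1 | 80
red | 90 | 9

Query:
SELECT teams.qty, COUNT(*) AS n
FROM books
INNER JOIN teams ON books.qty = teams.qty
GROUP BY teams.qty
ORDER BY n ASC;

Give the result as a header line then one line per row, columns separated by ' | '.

== RESULT ==
teams.qty | n
90 | 1
5 | 4

Derivation:
After JOIN teams (5 rows):
books.score | books.price | books.rank | books.qty | teams.kind | teams.qty | teams.yr
20 | 90 | 4 | 5 | red | 5 | 2
20 | 90 | 4 | 5 | red | 5 | 8
1 | 9 | 9 | 90 | red | 90 | 9
5 | 9 | 90 | 5 | red | 5 | 2
5 | 9 | 90 | 5 | red | 5 | 8
After GROUP BY (2 rows):
teams.qty | n
5 | 4
90 | 1
After ORDER BY (2 rows):
teams.qty | n
90 | 1
5 | 4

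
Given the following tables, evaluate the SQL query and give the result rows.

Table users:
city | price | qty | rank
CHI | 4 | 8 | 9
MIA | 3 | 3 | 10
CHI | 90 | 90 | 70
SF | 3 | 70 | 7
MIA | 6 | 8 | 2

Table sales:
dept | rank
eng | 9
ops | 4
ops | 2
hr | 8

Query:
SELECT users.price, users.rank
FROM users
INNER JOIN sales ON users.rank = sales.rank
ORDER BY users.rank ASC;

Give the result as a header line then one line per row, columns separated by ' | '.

== RESULT ==
users.price | users.rank
6 | 2
4 | 9

Derivation:
After JOIN sales (2 rows):
users.city | users.price | users.qty | users.rank | sales.dept | sales.rank
CHI | 4 | 8 | 9 | eng | 9
MIA | 6 | 8 | 2 | ops | 2
After SELECT (2 rows):
users.price | users.rank
4 | 9
6 | 2
After ORDER BY (2 rows):
users.price | users.rank
6 | 2
4 | 9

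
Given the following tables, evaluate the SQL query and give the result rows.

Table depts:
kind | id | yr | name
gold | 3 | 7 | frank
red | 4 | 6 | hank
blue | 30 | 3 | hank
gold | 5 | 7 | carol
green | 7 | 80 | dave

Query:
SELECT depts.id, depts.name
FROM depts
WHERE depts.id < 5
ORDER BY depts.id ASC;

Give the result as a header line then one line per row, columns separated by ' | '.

After WHERE (2 rows):
depts.kind | depts.id | depts.yr | depts.name
gold | 3 | 7 | frank
red | 4 | 6 | hank
After SELECT (2 rows):
depts.id | depts.name
3 | frank
4 | hank
After ORDER BY (2 rows):
depts.id | depts.name
3 | frank
4 | hank

== RESULT ==
depts.id | depts.name
3 | frank
4 | hank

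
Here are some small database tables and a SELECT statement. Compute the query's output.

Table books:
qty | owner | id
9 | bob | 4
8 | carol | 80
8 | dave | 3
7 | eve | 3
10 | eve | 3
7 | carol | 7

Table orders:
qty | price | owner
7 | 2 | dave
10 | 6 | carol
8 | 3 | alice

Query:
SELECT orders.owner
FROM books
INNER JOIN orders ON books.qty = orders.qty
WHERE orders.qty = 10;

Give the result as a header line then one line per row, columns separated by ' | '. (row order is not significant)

== RESULT ==
orders.owner
carol

Derivation:
After JOIN orders (5 rows):
books.qty | books.owner | books.id | orders.qty | orders.price | orders.owner
8 | carol | 80 | 8 | 3 | alice
8 | dave | 3 | 8 | 3 | alice
7 | eve | 3 | 7 | 2 | dave
10 | eve | 3 | 10 | 6 | carol
7 | carol | 7 | 7 | 2 | dave
After WHERE (1 rows):
books.qty | books.owner | books.id | orders.qty | orders.price | orders.owner
10 | eve | 3 | 10 | 6 | carol
After SELECT (1 rows):
orders.owner
carol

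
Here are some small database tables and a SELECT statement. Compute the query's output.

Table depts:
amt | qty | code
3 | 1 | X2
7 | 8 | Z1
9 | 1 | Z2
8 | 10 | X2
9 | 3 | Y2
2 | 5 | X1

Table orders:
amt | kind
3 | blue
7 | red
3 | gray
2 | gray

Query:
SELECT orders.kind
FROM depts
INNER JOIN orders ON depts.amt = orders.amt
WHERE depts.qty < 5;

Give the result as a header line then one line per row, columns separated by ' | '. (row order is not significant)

After JOIN orders (4 rows):
depts.amt | depts.qty | depts.code | orders.amt | orders.kind
3 | 1 | X2 | 3 | blue
3 | 1 | X2 | 3 | gray
7 | 8 | Z1 | 7 | red
2 | 5 | X1 | 2 | gray
After WHERE (2 rows):
depts.amt | depts.qty | depts.code | orders.amt | orders.kind
3 | 1 | X2 | 3 | blue
3 | 1 | X2 | 3 | gray
After SELECT (2 rows):
orders.kind
blue
gray

== RESULT ==
orders.kind
blue
gray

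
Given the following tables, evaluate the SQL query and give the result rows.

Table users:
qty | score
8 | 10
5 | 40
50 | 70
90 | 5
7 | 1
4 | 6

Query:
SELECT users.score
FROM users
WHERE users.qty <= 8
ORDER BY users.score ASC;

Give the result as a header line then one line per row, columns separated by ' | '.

After WHERE (4 rows):
users.qty | users.score
8 | 10
5 | 40
7 | 1
4 | 6
After SELECT (4 rows):
users.score
10
40
1
6
After ORDER BY (4 rows):
users.score
1
6
10
40

== RESULT ==
users.score
1
6
10
40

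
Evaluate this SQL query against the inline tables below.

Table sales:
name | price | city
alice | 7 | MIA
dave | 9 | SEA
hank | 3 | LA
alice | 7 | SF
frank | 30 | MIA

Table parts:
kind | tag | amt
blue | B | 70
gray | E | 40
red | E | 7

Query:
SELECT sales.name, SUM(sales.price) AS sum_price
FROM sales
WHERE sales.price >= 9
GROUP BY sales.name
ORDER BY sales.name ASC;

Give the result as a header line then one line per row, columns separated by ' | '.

After WHERE (2 rows):
sales.name | sales.price | sales.city
dave | 9 | SEA
frank | 30 | MIA
After GROUP BY (2 rows):
sales.name | sum_price
dave | 9
frank | 30
After ORDER BY (2 rows):
sales.name | sum_price
dave | 9
frank | 30

== RESULT ==
sales.name | sum_price
dave | 9
frank | 30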